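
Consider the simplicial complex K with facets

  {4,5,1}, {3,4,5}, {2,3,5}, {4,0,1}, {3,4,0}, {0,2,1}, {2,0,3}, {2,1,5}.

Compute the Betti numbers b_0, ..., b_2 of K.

Take the total order 0 < 1 < 2 < 3 < 4 < 5 on the vertex set. Then K (dimension 2) consists of the simplices:

  0-simplices (6): [0], [1], [2], [3], [4], [5]
  1-simplices (12): [0,1], [0,2], [0,3], [0,4], [1,2], [1,4], [1,5], [2,3], [2,5], [3,4], [3,5], [4,5]
  2-simplices (8): [0,1,2], [0,1,4], [0,2,3], [0,3,4], [1,2,5], [1,4,5], [2,3,5], [3,4,5]

giving chain groups C_0 ≅ Z^6, C_1 ≅ Z^12, C_2 ≅ Z^8.

The boundary map ∂_1: C_1 → C_0 sends each edge [p,q] (with p < q) to q − p.
The 6×12 boundary matrix has rank 5 and Smith normal form diag(1,1,1,1,1).

∂_2: C_2 → C_1 acts by ∂[p,q,r] = [q,r] − [p,r] + [p,q]. For instance
  ∂[0,3,4] = [3,4] − [0,4] + [0,3],
  ∂[1,4,5] = [4,5] − [1,5] + [1,4].
The resulting 12×8 matrix has rank 7, and its Smith normal form has invariant factors (1,1,1,1,1,1,1).

From H_k ≅ ker(∂_k) / im(∂_{k+1}) we obtain:

  H_0: rank C_0 − rank ∂_1 = 6 − 5 = 1, and the invariant factors of ∂_1 are all 1, so H_0 ≅ Z.
  H_1: rank ker ∂_1 − rank ∂_2 = (12 − 5) − 7 = 0, and the invariant factors of ∂_2 are all 1, so H_1 ≅ 0.
  H_2: rank ker ∂_2 − rank ∂_3 = (8 − 7) − 0 = 1, and there is no ∂_3, so H_2 ≅ Z.

Hence the Betti numbers are b_0 = 1, b_1 = 0, b_2 = 1.

b_0 = 1, b_1 = 0, b_2 = 1.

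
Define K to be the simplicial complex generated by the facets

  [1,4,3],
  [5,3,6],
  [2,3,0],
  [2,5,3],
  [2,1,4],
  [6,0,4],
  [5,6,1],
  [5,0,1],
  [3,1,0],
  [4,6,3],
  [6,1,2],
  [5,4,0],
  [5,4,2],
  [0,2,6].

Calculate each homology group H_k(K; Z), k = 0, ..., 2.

H_0 = Z,  H_1 = Z^2,  H_2 = Z.

Order the vertices as 0 < 1 < 2 < 3 < 4 < 5 < 6. Listing each simplex with vertices in this order, K has dimension 2 with simplices:

  0-simplices (7): [0], [1], [2], [3], [4], [5], [6]
  1-simplices (21): [0,1], [0,2], [0,3], [0,4], [0,5], [0,6], [1,2], [1,3], [1,4], [1,5], [1,6], [2,3], [2,4], [2,5], [2,6], [3,4], [3,5], [3,6], [4,5], [4,6], [5,6]
  2-simplices (14): [0,1,3], [0,1,5], [0,2,3], [0,2,6], [0,4,5], [0,4,6], [1,2,4], [1,2,6], [1,3,4], [1,5,6], [2,3,5], [2,4,5], [3,4,6], [3,5,6]

giving chain groups C_0 ≅ Z^7, C_1 ≅ Z^21, C_2 ≅ Z^14.

The boundary map ∂_1: C_1 → C_0 sends each edge [p,q] (with p < q) to q − p. For instance
  ∂[4,5] = [5] − [4].
The resulting 7×21 matrix has rank 6, and its Smith normal form has invariant factors (1,1,1,1,1,1).

∂_2: C_2 → C_1 sends each 2-simplex [p,q,r] to [q,r] − [p,r] + [p,q]. For instance
  ∂[0,1,3] = [1,3] − [0,3] + [0,1],
  ∂[0,4,5] = [4,5] − [0,5] + [0,4].
The 21×14 boundary matrix has rank 13 and Smith normal form diag(1,1,1,1,1,1,1,1,1,1,1,1,1).

Reading off H_k = ker ∂_k / im ∂_{k+1}:

  H_0: rank C_0 − rank ∂_1 = 7 − 6 = 1, and the invariant factors of ∂_1 are all 1, so H_0 = Z.
  H_1: rank ker ∂_1 − rank ∂_2 = (21 − 6) − 13 = 2, and the invariant factors of ∂_2 are all 1, so H_1 = Z^2.
  H_2: rank ker ∂_2 − rank ∂_3 = (14 − 13) − 0 = 1, and there is no ∂_3, so H_2 = Z.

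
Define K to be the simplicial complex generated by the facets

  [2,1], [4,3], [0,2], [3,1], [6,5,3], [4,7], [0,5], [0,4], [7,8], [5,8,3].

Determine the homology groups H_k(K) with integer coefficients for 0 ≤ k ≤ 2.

H_0 = Z,  H_1 = Z^3,  H_2 = 0.

We work with the vertex ordering 0 < 1 < 2 < 3 < 4 < 5 < 6 < 7 < 8. The simplices of K, each written with vertices in increasing order, are:

  0-simplices (9): [0], [1], [2], [3], [4], [5], [6], [7], [8]
  1-simplices (13): [0,2], [0,4], [0,5], [1,2], [1,3], [3,4], [3,5], [3,6], [3,8], [4,7], [5,6], [5,8], [7,8]
  2-simplices (2): [3,5,6], [3,5,8]

so the chain groups are C_0 ≅ Z^9, C_1 ≅ Z^13, C_2 ≅ Z^2.

∂_1: C_1 → C_0 sends each edge [p,q] (with p < q) to q − p.
As a 9×13 matrix over Z this has rank 8, with invariant factors (1,1,1,1,1,1,1,1).

Boundary ∂_2: C_2 → C_1 maps a triangle to the signed sum of its edges. For instance
  ∂[3,5,6] = [5,6] − [3,6] + [3,5],
  ∂[3,5,8] = [5,8] − [3,8] + [3,5].
The 13×2 boundary matrix has rank 2 and Smith normal form diag(1,1).

Now H_k = ker ∂_k / im ∂_{k+1}, so:

  H_0: rank C_0 − rank ∂_1 = 9 − 8 = 1, and the invariant factors of ∂_1 are all 1, so H_0 ≅ Z.
  H_1: rank ker ∂_1 − rank ∂_2 = (13 − 8) − 2 = 3, and the invariant factors of ∂_2 are all 1, so H_1 ≅ Z^3.
  H_2: rank ker ∂_2 − rank ∂_3 = (2 − 2) − 0 = 0, and there is no ∂_3, so H_2 ≅ 0.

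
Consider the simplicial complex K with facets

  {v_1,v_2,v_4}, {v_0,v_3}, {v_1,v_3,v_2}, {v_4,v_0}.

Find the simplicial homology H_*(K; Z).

H_0 ≅ Z,  H_1 ≅ Z,  H_2 = 0.

We work with the vertex ordering v_0 < v_1 < v_2 < v_3 < v_4. The simplices of K, each written with vertices in increasing order, are:

  0-simplices (5): [v_0], [v_1], [v_2], [v_3], [v_4]
  1-simplices (7): [v_0,v_3], [v_0,v_4], [v_1,v_2], [v_1,v_3], [v_1,v_4], [v_2,v_3], [v_2,v_4]
  2-simplices (2): [v_1,v_2,v_3], [v_1,v_2,v_4]

giving chain groups C_0 ≅ Z^5, C_1 ≅ Z^7, C_2 ≅ Z^2.

∂_1: C_1 → C_0 sends each edge [p,q] (with p < q) to q − p.
As a 5×7 matrix over Z this has rank 4, with invariant factors (1,1,1,1).

∂_2: C_2 → C_1 sends each 2-simplex [p,q,r] to [q,r] − [p,r] + [p,q]. For instance
  ∂[v_1,v_2,v_4] = [v_2,v_4] − [v_1,v_4] + [v_1,v_2],
  ∂[v_1,v_2,v_3] = [v_2,v_3] − [v_1,v_3] + [v_1,v_2].
The 7×2 boundary matrix has rank 2 and Smith normal form diag(1,1).

Now H_k = ker ∂_k / im ∂_{k+1}, so:

  H_0: rank C_0 − rank ∂_1 = 5 − 4 = 1, and the invariant factors of ∂_1 are all 1, so H_0 ≅ Z.
  H_1: rank ker ∂_1 − rank ∂_2 = (7 − 4) − 2 = 1, and the invariant factors of ∂_2 are all 1, so H_1 ≅ Z.
  H_2: rank ker ∂_2 − rank ∂_3 = (2 − 2) − 0 = 0, and there is no ∂_3, so H_2 ≅ 0.

As a check, the Euler characteristic is 5 − 7 + 2 = 0, which agrees with 1 − 1 + 0 = 0.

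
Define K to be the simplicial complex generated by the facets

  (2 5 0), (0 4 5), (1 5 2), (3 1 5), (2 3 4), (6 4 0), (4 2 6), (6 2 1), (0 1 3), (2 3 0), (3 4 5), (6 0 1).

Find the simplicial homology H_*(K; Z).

H_0 = Z,  H_1 = Z/2Z,  H_2 = 0.

K has 7 vertices, 18 edges, 12 triangles.
rank ∂_0 = 0, rank ∂_1 = 6 ⇒ b_0 = 7 − 0 − 6 = 1; all invariant factors of ∂_1 are 1 so no torsion. So H_0 ≅ Z.
rank ∂_1 = 6, rank ∂_2 = 12 ⇒ b_1 = 18 − 6 − 12 = 0; ∂_2 has invariant factor(s) [2] giving torsion. So H_1 ≅ Z/2Z.
rank ∂_2 = 12, rank ∂_3 = 0 ⇒ b_2 = 12 − 12 − 0 = 0. So H_2 ≅ 0.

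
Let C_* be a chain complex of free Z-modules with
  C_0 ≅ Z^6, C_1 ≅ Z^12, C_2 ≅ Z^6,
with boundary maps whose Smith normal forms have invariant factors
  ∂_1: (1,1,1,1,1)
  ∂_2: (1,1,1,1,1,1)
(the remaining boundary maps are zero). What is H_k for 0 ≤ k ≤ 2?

H_0: b_0 = 6 − 0 − 5 = 1; torsion from ∂_1 factors > 1: none. So H_0 ≅ Z.
H_1: b_1 = 12 − 5 − 6 = 1; torsion from ∂_2 factors > 1: none. So H_1 ≅ Z.
H_2: b_2 = 6 − 6 − 0 = 0; torsion from ∂_3 factors > 1: none. So H_2 ≅ 0.

H_0 ≅ Z,  H_1 ≅ Z,  H_2 = 0.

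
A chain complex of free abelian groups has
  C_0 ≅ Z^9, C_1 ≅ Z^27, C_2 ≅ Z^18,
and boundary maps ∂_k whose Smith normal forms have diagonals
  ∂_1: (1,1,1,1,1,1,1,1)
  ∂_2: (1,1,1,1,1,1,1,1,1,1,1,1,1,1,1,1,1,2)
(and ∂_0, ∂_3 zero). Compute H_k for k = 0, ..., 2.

H_0: b_0 = 9 − 0 − 8 = 1; torsion from ∂_1 factors > 1: none. So H_0 = Z.
H_1: b_1 = 27 − 8 − 18 = 1; torsion from ∂_2 factors > 1: [2]. So H_1 = Z ⊕ Z_2.
H_2: b_2 = 18 − 18 − 0 = 0; torsion from ∂_3 factors > 1: none. So H_2 = 0.

H_0 = Z,  H_1 = Z ⊕ Z_2,  H_2 = 0.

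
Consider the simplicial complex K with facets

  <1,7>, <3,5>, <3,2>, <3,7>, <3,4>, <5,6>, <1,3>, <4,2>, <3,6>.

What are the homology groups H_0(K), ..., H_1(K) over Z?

H_0 ≅ Z,  H_1 ≅ Z^3.

Take the total order 1 < 2 < 3 < 4 < 5 < 6 < 7 on the vertex set. Then K (dimension 1) consists of the simplices:

  0-simplices (7): [1], [2], [3], [4], [5], [6], [7]
  1-simplices (9): [1,3], [1,7], [2,3], [2,4], [3,4], [3,5], [3,6], [3,7], [5,6]

Hence C_0 ≅ Z^7, C_1 ≅ Z^9.

Boundary ∂_1: C_1 → C_0 sends each edge [p,q] (with p < q) to q − p.
As a 7×9 matrix over Z this has rank 6, with invariant factors (1,1,1,1,1,1).

Computing H_k = (kernel of ∂_k) / (image of ∂_{k+1}):

  H_0: rank C_0 − rank ∂_1 = 7 − 6 = 1, and the invariant factors of ∂_1 are all 1, so H_0 = Z.
  H_1: rank ker ∂_1 − rank ∂_2 = (9 − 6) − 0 = 3, and there is no ∂_2, so H_1 = Z^3.

(K is a triangulation of a wedge of 3 circles.)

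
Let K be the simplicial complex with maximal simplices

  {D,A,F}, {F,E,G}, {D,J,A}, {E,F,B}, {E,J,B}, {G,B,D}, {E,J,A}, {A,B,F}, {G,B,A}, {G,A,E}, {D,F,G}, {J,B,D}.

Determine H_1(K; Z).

Fix the vertex order A < B < D < E < F < G < J and write every simplex with vertices in increasing order. Then dim K = 2 and the simplices of K are:

  0-simplices (7): A, B, D, E, F, G, J
  1-simplices (18): AB, AD, AE, AF, AG, AJ, BD, BE, BF, BG, BJ, DF, DG, DJ, EF, EG, EJ, FG
  2-simplices (12): ABF, ABG, ADF, ADJ, AEG, AEJ, BDG, BDJ, BEF, BEJ, DFG, EFG

giving chain groups C_0 ≅ Z^7, C_1 ≅ Z^18, C_2 ≅ Z^12.

Boundary ∂_1: C_1 → C_0 is given by ∂[p,q] = [q] − [p]. For instance
  ∂DF = F − D.
As a 7×18 matrix over Z this has rank 6, with invariant factors (1,1,1,1,1,1).

The boundary map ∂_2: C_2 → C_1 acts by ∂[p,q,r] = [q,r] − [p,r] + [p,q]. For instance
  ∂ADF = DF − AF + AD,
  ∂BDJ = DJ − BJ + BD.
The resulting 18×12 matrix has rank 12, and its Smith normal form has invariant factors (1,1,1,1,1,1,1,1,1,1,1,2).

From H_k ≅ ker(∂_k) / im(∂_{k+1}) we obtain:

  H_1: rank ker ∂_1 − rank ∂_2 = (18 − 6) − 12 = 0, and ∂_2 has invariant factor 2 > 1, so H_1 ≅ Z/2.

(K is a triangulation of the real projective plane RP^2.)

H_1 ≅ Z/2.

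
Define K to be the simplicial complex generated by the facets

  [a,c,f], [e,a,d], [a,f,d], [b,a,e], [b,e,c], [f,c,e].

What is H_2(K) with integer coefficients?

H_2 = 0.

We work with the vertex ordering a < b < c < d < e < f. The simplices of K, each written with vertices in increasing order, are:

  0-simplices (6): a, b, c, d, e, f
  1-simplices (12): ab, ac, ad, ae, af, bc, be, ce, cf, de, df, ef
  2-simplices (6): abe, acf, ade, adf, bce, cef

so the chain groups are C_0 ≅ Z^6, C_1 ≅ Z^12, C_2 ≅ Z^6.

∂_1: C_1 → C_0 maps an edge to its endpoints' difference, ∂[p,q] = q − p.
The resulting 6×12 matrix has rank 5, and its Smith normal form has invariant factors (1,1,1,1,1).

∂_2: C_2 → C_1 acts by ∂[p,q,r] = [q,r] − [p,r] + [p,q]. For instance
  ∂acf = cf − af + ac,
  ∂adf = df − af + ad.
This gives a 12×6 integer matrix of rank 6; reducing to Smith normal form yields diagonal entries (1,1,1,1,1,1).

Computing H_k = (kernel of ∂_k) / (image of ∂_{k+1}):

  H_2: rank ker ∂_2 − rank ∂_3 = (6 − 6) − 0 = 0, and there is no ∂_3, so H_2 ≅ 0.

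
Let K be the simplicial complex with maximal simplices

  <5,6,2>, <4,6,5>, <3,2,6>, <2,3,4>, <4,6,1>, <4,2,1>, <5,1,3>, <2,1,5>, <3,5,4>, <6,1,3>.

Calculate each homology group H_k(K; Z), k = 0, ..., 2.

H_0 = Z,  H_1 = Z/2,  H_2 = 0.

We work with the vertex ordering 1 < 2 < 3 < 4 < 5 < 6. The simplices of K, each written with vertices in increasing order, are:

  0-simplices (6): [1], [2], [3], [4], [5], [6]
  1-simplices (15): [1,2], [1,3], [1,4], [1,5], [1,6], [2,3], [2,4], [2,5], [2,6], [3,4], [3,5], [3,6], [4,5], [4,6], [5,6]
  2-simplices (10): [1,2,4], [1,2,5], [1,3,5], [1,3,6], [1,4,6], [2,3,4], [2,3,6], [2,5,6], [3,4,5], [4,5,6]

so the chain groups are C_0 ≅ Z^6, C_1 ≅ Z^15, C_2 ≅ Z^10.

The boundary map ∂_1: C_1 → C_0 is given by ∂[p,q] = [q] − [p].
As a 6×15 matrix over Z this has rank 5, with invariant factors (1,1,1,1,1).

∂_2: C_2 → C_1 acts by ∂[p,q,r] = [q,r] − [p,r] + [p,q]. For instance
  ∂[2,3,4] = [3,4] − [2,4] + [2,3],
  ∂[2,5,6] = [5,6] − [2,6] + [2,5].
The 15×10 boundary matrix has rank 10 and Smith normal form diag(1,1,1,1,1,1,1,1,1,2).

Now H_k = ker ∂_k / im ∂_{k+1}, so:

  H_0: rank C_0 − rank ∂_1 = 6 − 5 = 1, and the invariant factors of ∂_1 are all 1, so H_0 = Z.
  H_1: rank ker ∂_1 − rank ∂_2 = (15 − 5) − 10 = 0, and ∂_2 has invariant factor 2 > 1, so H_1 = Z/2.
  H_2: rank ker ∂_2 − rank ∂_3 = (10 − 10) − 0 = 0, and there is no ∂_3, so H_2 = 0.

(K is a triangulation of the real projective plane RP^2.)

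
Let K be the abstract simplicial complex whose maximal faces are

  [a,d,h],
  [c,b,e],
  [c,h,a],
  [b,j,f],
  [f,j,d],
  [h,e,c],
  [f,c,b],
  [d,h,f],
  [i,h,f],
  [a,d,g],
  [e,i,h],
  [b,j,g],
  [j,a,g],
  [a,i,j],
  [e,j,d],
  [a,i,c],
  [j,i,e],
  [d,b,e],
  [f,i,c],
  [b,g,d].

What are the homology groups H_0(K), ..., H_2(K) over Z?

Fix the vertex order a < b < c < d < e < f < g < h < i < j and write every simplex with vertices in increasing order. Then dim K = 2 and the simplices of K are:

  0-simplices (10): a, b, c, d, e, f, g, h, i, j
  1-simplices (30): ac, ad, ag, ah, ai, aj, bc, bd, be, bf, bg, bj, ce, cf, ch, ci, de, df, dg, dh, dj, eh, ei, ej, fh, fi, fj, gj, hi, ij
  2-simplices (20): ach, aci, adg, adh, agj, aij, bce, bcf, bde, bdg, bfj, bgj, ceh, cfi, dej, dfh, dfj, ehi, eij, fhi

giving chain groups C_0 ≅ Z^10, C_1 ≅ Z^30, C_2 ≅ Z^20.

The boundary map ∂_1: C_1 → C_0 is given by ∂[p,q] = [q] − [p].
As a 10×30 matrix over Z this has rank 9, with invariant factors (1,1,1,1,1,1,1,1,1).

Boundary ∂_2: C_2 → C_1 sends each 2-simplex [p,q,r] to [q,r] − [p,r] + [p,q]. For instance
  ∂fhi = hi − fi + fh,
  ∂eij = ij − ej + ei.
The 30×20 boundary matrix has rank 20 and Smith normal form diag(1,1,1,1,1,1,1,1,1,1,1,1,1,1,1,1,1,1,1,2).

Computing H_k = (kernel of ∂_k) / (image of ∂_{k+1}):

  H_0: rank C_0 − rank ∂_1 = 10 − 9 = 1, and the invariant factors of ∂_1 are all 1, so H_0 ≅ Z.
  H_1: rank ker ∂_1 − rank ∂_2 = (30 − 9) − 20 = 1, and ∂_2 has invariant factor 2 > 1, so H_1 ≅ Z ⊕ Z/2Z.
  H_2: rank ker ∂_2 − rank ∂_3 = (20 − 20) − 0 = 0, and there is no ∂_3, so H_2 ≅ 0.

H_0 = Z,  H_1 = Z ⊕ Z/2Z,  H_2 = 0.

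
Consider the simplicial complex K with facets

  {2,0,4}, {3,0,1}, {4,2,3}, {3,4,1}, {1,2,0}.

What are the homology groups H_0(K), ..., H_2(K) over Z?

Order the vertices as 0 < 1 < 2 < 3 < 4. Listing each simplex with vertices in this order, K has dimension 2 with simplices:

  0-simplices (5): [0], [1], [2], [3], [4]
  1-simplices (10): [0,1], [0,2], [0,3], [0,4], [1,2], [1,3], [1,4], [2,3], [2,4], [3,4]
  2-simplices (5): [0,1,2], [0,1,3], [0,2,4], [1,3,4], [2,3,4]

so the chain groups are C_0 ≅ Z^5, C_1 ≅ Z^10, C_2 ≅ Z^5.

The boundary map ∂_1: C_1 → C_0 is given by ∂[p,q] = [q] − [p]. For instance
  ∂[0,4] = [4] − [0].
As a 5×10 matrix over Z this has rank 4, with invariant factors (1,1,1,1).

Boundary ∂_2: C_2 → C_1 sends each 2-simplex [p,q,r] to [q,r] − [p,r] + [p,q]. For instance
  ∂[0,1,2] = [1,2] − [0,2] + [0,1],
  ∂[2,3,4] = [3,4] − [2,4] + [2,3].
The resulting 10×5 matrix has rank 5, and its Smith normal form has invariant factors (1,1,1,1,1).

From H_k ≅ ker(∂_k) / im(∂_{k+1}) we obtain:

  H_0: rank C_0 − rank ∂_1 = 5 − 4 = 1, and the invariant factors of ∂_1 are all 1, so H_0 = Z.
  H_1: rank ker ∂_1 − rank ∂_2 = (10 − 4) − 5 = 1, and the invariant factors of ∂_2 are all 1, so H_1 = Z.
  H_2: rank ker ∂_2 − rank ∂_3 = (5 − 5) − 0 = 0, and there is no ∂_3, so H_2 = 0.

(K is a triangulation of the Möbius band.)

H_0 ≅ Z,  H_1 ≅ Z,  H_2 = 0.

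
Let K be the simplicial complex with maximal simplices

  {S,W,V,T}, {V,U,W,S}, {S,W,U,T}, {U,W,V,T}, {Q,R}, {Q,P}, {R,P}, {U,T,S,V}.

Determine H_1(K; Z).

Order the vertices as P < Q < R < S < T < U < V < W. Listing each simplex with vertices in this order, K has dimension 3 with simplices:

  0-simplices (8): P, Q, R, S, T, U, V, W
  1-simplices (13): PQ, PR, QR, ST, SU, SV, SW, TU, TV, TW, UV, UW, VW
  2-simplices (10): STU, STV, STW, SUV, SUW, SVW, TUV, TUW, TVW, UVW
  3-simplices (5): STUV, STUW, STVW, SUVW, TUVW

giving chain groups C_0 ≅ Z^8, C_1 ≅ Z^13, C_2 ≅ Z^10, C_3 ≅ Z^5.

Boundary ∂_1: C_1 → C_0 maps an edge to its endpoints' difference, ∂[p,q] = q − p.
As a 8×13 matrix over Z this has rank 6, with invariant factors (1,1,1,1,1,1).

Boundary ∂_2: C_2 → C_1 acts by ∂[p,q,r] = [q,r] − [p,r] + [p,q]. For instance
  ∂UVW = VW − UW + UV,
  ∂TUV = UV − TV + TU.
As a 13×10 matrix over Z this has rank 6, with invariant factors (1,1,1,1,1,1).

The boundary map ∂_3: C_3 → C_2 sends each 3-simplex σ to the alternating sum Σ_i (−1)^i (σ with its i-th vertex removed). For instance
  ∂TUVW = UVW − TVW + TUW − TUV,
  ∂SUVW = UVW − SVW + SUW − SUV.
As a 10×5 matrix over Z this has rank 4, with invariant factors (1,1,1,1).

From H_k ≅ ker(∂_k) / im(∂_{k+1}) we obtain:

  H_1: rank ker ∂_1 − rank ∂_2 = (13 − 6) − 6 = 1, and the invariant factors of ∂_2 are all 1, so H_1 ≅ Z.

H_1 ≅ Z.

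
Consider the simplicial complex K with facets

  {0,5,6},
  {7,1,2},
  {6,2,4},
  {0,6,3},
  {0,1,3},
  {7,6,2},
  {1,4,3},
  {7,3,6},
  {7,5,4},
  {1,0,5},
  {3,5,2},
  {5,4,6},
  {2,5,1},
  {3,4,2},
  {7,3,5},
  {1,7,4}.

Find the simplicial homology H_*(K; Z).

H_0 ≅ Z,  H_1 ≅ Z^2,  H_2 ≅ Z.

Take the total order 0 < 1 < 2 < 3 < 4 < 5 < 6 < 7 on the vertex set. Then K (dimension 2) consists of the simplices:

  0-simplices (8): [0], [1], [2], [3], [4], [5], [6], [7]
  1-simplices (24): (24 of them)
  2-simplices (16): [0,1,3], [0,1,5], [0,3,6], [0,5,6], [1,2,5], [1,2,7], [1,3,4], [1,4,7], [2,3,4], [2,3,5], [2,4,6], [2,6,7], [3,5,7], [3,6,7], [4,5,6], [4,5,7]

Hence C_0 ≅ Z^8, C_1 ≅ Z^24, C_2 ≅ Z^16.

Boundary ∂_1: C_1 → C_0 sends each edge [p,q] (with p < q) to q − p. For instance
  ∂[5,6] = [6] − [5].
As a 8×24 matrix over Z this has rank 7, with invariant factors (1,1,1,1,1,1,1).

The boundary map ∂_2: C_2 → C_1 acts by ∂[p,q,r] = [q,r] − [p,r] + [p,q]. For instance
  ∂[2,6,7] = [6,7] − [2,7] + [2,6],
  ∂[1,2,5] = [2,5] − [1,5] + [1,2].
The 24×16 boundary matrix has rank 15 and Smith normal form diag(1,1,1,1,1,1,1,1,1,1,1,1,1,1,1).

Reading off H_k = ker ∂_k / im ∂_{k+1}:

  H_0: rank C_0 − rank ∂_1 = 8 − 7 = 1, and the invariant factors of ∂_1 are all 1, so H_0 ≅ Z.
  H_1: rank ker ∂_1 − rank ∂_2 = (24 − 7) − 15 = 2, and the invariant factors of ∂_2 are all 1, so H_1 ≅ Z^2.
  H_2: rank ker ∂_2 − rank ∂_3 = (16 − 15) − 0 = 1, and there is no ∂_3, so H_2 ≅ Z.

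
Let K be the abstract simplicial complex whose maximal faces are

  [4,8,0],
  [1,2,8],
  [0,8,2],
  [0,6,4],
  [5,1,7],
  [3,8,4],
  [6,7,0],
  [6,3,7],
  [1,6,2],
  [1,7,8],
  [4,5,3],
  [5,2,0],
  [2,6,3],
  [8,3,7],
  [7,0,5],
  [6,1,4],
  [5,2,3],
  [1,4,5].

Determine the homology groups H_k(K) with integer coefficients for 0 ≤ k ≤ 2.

Take the total order 0 < 1 < 2 < 3 < 4 < 5 < 6 < 7 < 8 on the vertex set. Then K (dimension 2) consists of the simplices:

  0-simplices (9): [0], [1], [2], [3], [4], [5], [6], [7], [8]
  1-simplices (27): (27 of them)
  2-simplices (18): [0,2,5], [0,2,8], [0,4,6], [0,4,8], [0,5,7], [0,6,7], [1,2,6], [1,2,8], [1,4,5], [1,4,6], [1,5,7], [1,7,8], [2,3,5], [2,3,6], [3,4,5], [3,4,8], [3,6,7], [3,7,8]

giving chain groups C_0 ≅ Z^9, C_1 ≅ Z^27, C_2 ≅ Z^18.

∂_1: C_1 → C_0 is given by ∂[p,q] = [q] − [p]. For instance
  ∂[0,2] = [2] − [0].
As a 9×27 matrix over Z this has rank 8, with invariant factors (1,1,1,1,1,1,1,1).

Boundary ∂_2: C_2 → C_1 sends each 2-simplex [p,q,r] to [q,r] − [p,r] + [p,q]. For instance
  ∂[3,7,8] = [7,8] − [3,8] + [3,7],
  ∂[3,4,8] = [4,8] − [3,8] + [3,4].
The 27×18 boundary matrix has rank 17 and Smith normal form diag(1,1,1,1,1,1,1,1,1,1,1,1,1,1,1,1,1).

Now H_k = ker ∂_k / im ∂_{k+1}, so:

  H_0: rank C_0 − rank ∂_1 = 9 − 8 = 1, and the invariant factors of ∂_1 are all 1, so H_0 = Z.
  H_1: rank ker ∂_1 − rank ∂_2 = (27 − 8) − 17 = 2, and the invariant factors of ∂_2 are all 1, so H_1 = Z^2.
  H_2: rank ker ∂_2 − rank ∂_3 = (18 − 17) − 0 = 1, and there is no ∂_3, so H_2 = Z.

H_0 ≅ Z,  H_1 ≅ Z^2,  H_2 ≅ Z.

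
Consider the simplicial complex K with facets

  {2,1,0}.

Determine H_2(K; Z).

H_2 = 0.

We work with the vertex ordering 0 < 1 < 2. The simplices of K, each written with vertices in increasing order, are:

  0-simplices (3): [0], [1], [2]
  1-simplices (3): [0,1], [0,2], [1,2]
  2-simplices (1): [0,1,2]

giving chain groups C_0 ≅ Z^3, C_1 ≅ Z^3, C_2 ≅ Z^1.

∂_1: C_1 → C_0 maps an edge to its endpoints' difference, ∂[p,q] = q − p. For instance
  ∂[0,1] = [1] − [0].
As a 3×3 matrix over Z this has rank 2, with invariant factors (1,1).

The boundary map ∂_2: C_2 → C_1 acts by ∂[p,q,r] = [q,r] − [p,r] + [p,q]. For instance
  ∂[0,1,2] = [1,2] − [0,2] + [0,1].
The resulting 3×1 matrix has rank 1, and its Smith normal form has invariant factors (1).

Now H_k = ker ∂_k / im ∂_{k+1}, so:

  H_2: rank ker ∂_2 − rank ∂_3 = (1 − 1) − 0 = 0, and there is no ∂_3, so H_2 ≅ 0.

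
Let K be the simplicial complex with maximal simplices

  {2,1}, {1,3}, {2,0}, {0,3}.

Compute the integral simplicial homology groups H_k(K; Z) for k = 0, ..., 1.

H_0 = Z,  H_1 = Z.

Order the vertices as 0 < 1 < 2 < 3. Listing each simplex with vertices in this order, K has dimension 1 with simplices:

  0-simplices (4): [0], [1], [2], [3]
  1-simplices (4): [0,2], [0,3], [1,2], [1,3]

Hence C_0 ≅ Z^4, C_1 ≅ Z^4.

Boundary ∂_1: C_1 → C_0 maps an edge to its endpoints' difference, ∂[p,q] = q − p.
As a 4×4 matrix over Z this has rank 3, with invariant factors (1,1,1).

Computing H_k = (kernel of ∂_k) / (image of ∂_{k+1}):

  H_0: rank C_0 − rank ∂_1 = 4 − 3 = 1, and the invariant factors of ∂_1 are all 1, so H_0 = Z.
  H_1: rank ker ∂_1 − rank ∂_2 = (4 − 3) − 0 = 1, and there is no ∂_2, so H_1 = Z.

As a check, the Euler characteristic is 4 − 4 = 0, which agrees with 1 − 1 = 0.
(K is a triangulation of the circle S^1.)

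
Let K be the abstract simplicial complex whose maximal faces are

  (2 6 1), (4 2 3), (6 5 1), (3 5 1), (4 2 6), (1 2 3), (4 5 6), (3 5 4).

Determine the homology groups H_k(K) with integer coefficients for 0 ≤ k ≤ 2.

H_0 ≅ Z,  H_1 = 0,  H_2 ≅ Z.

Take the total order 1 < 2 < 3 < 4 < 5 < 6 on the vertex set. Then K (dimension 2) consists of the simplices:

  0-simplices (6): [1], [2], [3], [4], [5], [6]
  1-simplices (12): [1,2], [1,3], [1,5], [1,6], [2,3], [2,4], [2,6], [3,4], [3,5], [4,5], [4,6], [5,6]
  2-simplices (8): [1,2,3], [1,2,6], [1,3,5], [1,5,6], [2,3,4], [2,4,6], [3,4,5], [4,5,6]

so the chain groups are C_0 ≅ Z^6, C_1 ≅ Z^12, C_2 ≅ Z^8.

The boundary map ∂_1: C_1 → C_0 is given by ∂[p,q] = [q] − [p].
The 6×12 boundary matrix has rank 5 and Smith normal form diag(1,1,1,1,1).

Boundary ∂_2: C_2 → C_1 maps a triangle to the signed sum of its edges. For instance
  ∂[2,3,4] = [3,4] − [2,4] + [2,3],
  ∂[3,4,5] = [4,5] − [3,5] + [3,4].
The 12×8 boundary matrix has rank 7 and Smith normal form diag(1,1,1,1,1,1,1).

Computing H_k = (kernel of ∂_k) / (image of ∂_{k+1}):

  H_0: rank C_0 − rank ∂_1 = 6 − 5 = 1, and the invariant factors of ∂_1 are all 1, so H_0 = Z.
  H_1: rank ker ∂_1 − rank ∂_2 = (12 − 5) − 7 = 0, and the invariant factors of ∂_2 are all 1, so H_1 = 0.
  H_2: rank ker ∂_2 − rank ∂_3 = (8 − 7) − 0 = 1, and there is no ∂_3, so H_2 = Z.

(K is a triangulation of the 2-sphere S^2.)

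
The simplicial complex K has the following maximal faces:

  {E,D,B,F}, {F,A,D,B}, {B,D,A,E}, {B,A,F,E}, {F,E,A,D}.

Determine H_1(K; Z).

Order the vertices as A < B < D < E < F. Listing each simplex with vertices in this order, K has dimension 3 with simplices:

  0-simplices (5): A, B, D, E, F
  1-simplices (10): AB, AD, AE, AF, BD, BE, BF, DE, DF, EF
  2-simplices (10): ABD, ABE, ABF, ADE, ADF, AEF, BDE, BDF, BEF, DEF
  3-simplices (5): ABDE, ABDF, ABEF, ADEF, BDEF

Hence C_0 ≅ Z^5, C_1 ≅ Z^10, C_2 ≅ Z^10, C_3 ≅ Z^5.

∂_1: C_1 → C_0 sends each edge [p,q] (with p < q) to q − p.
As a 5×10 matrix over Z this has rank 4, with invariant factors (1,1,1,1).

The boundary map ∂_2: C_2 → C_1 maps a triangle to the signed sum of its edges. For instance
  ∂ADE = DE − AE + AD,
  ∂BDE = DE − BE + BD.
The 10×10 boundary matrix has rank 6 and Smith normal form diag(1,1,1,1,1,1).

The boundary map ∂_3: C_3 → C_2 sends each 3-simplex σ to the alternating sum Σ_i (−1)^i (σ with its i-th vertex removed). For instance
  ∂BDEF = DEF − BEF + BDF − BDE,
  ∂ADEF = DEF − AEF + ADF − ADE.
The 10×5 boundary matrix has rank 4 and Smith normal form diag(1,1,1,1).

Computing H_k = (kernel of ∂_k) / (image of ∂_{k+1}):

  H_1: rank ker ∂_1 − rank ∂_2 = (10 − 4) − 6 = 0, and the invariant factors of ∂_2 are all 1, so H_1 = 0.

H_1 ≅ 0.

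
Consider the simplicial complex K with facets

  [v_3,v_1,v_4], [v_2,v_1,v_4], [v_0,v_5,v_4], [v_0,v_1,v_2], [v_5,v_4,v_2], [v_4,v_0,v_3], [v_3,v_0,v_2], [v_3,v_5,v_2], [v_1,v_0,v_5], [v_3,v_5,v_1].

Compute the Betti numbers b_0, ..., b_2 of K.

b_0 = 1, b_1 = 0, b_2 = 0.

Order the vertices as v_0 < v_1 < v_2 < v_3 < v_4 < v_5. Listing each simplex with vertices in this order, K has dimension 2 with simplices:

  0-simplices (6): [v_0], [v_1], [v_2], [v_3], [v_4], [v_5]
  1-simplices (15): (15 of them)
  2-simplices (10): [v_0,v_1,v_2], [v_0,v_1,v_5], [v_0,v_2,v_3], [v_0,v_3,v_4], [v_0,v_4,v_5], [v_1,v_2,v_4], [v_1,v_3,v_4], [v_1,v_3,v_5], [v_2,v_3,v_5], [v_2,v_4,v_5]

giving chain groups C_0 ≅ Z^6, C_1 ≅ Z^15, C_2 ≅ Z^10.

The boundary map ∂_1: C_1 → C_0 is given by ∂[p,q] = [q] − [p]. For instance
  ∂[v_0,v_4] = [v_4] − [v_0].
As a 6×15 matrix over Z this has rank 5, with invariant factors (1,1,1,1,1).

∂_2: C_2 → C_1 maps a triangle to the signed sum of its edges. For instance
  ∂[v_2,v_4,v_5] = [v_4,v_5] − [v_2,v_5] + [v_2,v_4],
  ∂[v_0,v_4,v_5] = [v_4,v_5] − [v_0,v_5] + [v_0,v_4].
The 15×10 boundary matrix has rank 10 and Smith normal form diag(1,1,1,1,1,1,1,1,1,2).

Computing H_k = (kernel of ∂_k) / (image of ∂_{k+1}):

  H_0: rank C_0 − rank ∂_1 = 6 − 5 = 1, and the invariant factors of ∂_1 are all 1, so H_0 = Z.
  H_1: rank ker ∂_1 − rank ∂_2 = (15 − 5) − 10 = 0, and ∂_2 has invariant factor 2 > 1, so H_1 = Z/2.
  H_2: rank ker ∂_2 − rank ∂_3 = (10 − 10) − 0 = 0, and there is no ∂_3, so H_2 = 0.

Hence the Betti numbers are b_0 = 1, b_1 = 0, b_2 = 0.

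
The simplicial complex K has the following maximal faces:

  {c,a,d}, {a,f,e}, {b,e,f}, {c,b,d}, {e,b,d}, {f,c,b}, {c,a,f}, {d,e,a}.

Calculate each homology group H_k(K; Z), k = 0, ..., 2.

H_0 ≅ Z,  H_1 = 0,  H_2 ≅ Z.

Order the vertices as a < b < c < d < e < f. Listing each simplex with vertices in this order, K has dimension 2 with simplices:

  0-simplices (6): a, b, c, d, e, f
  1-simplices (12): ac, ad, ae, af, bc, bd, be, bf, cd, cf, de, ef
  2-simplices (8): acd, acf, ade, aef, bcd, bcf, bde, bef

Hence C_0 ≅ Z^6, C_1 ≅ Z^12, C_2 ≅ Z^8.

The boundary map ∂_1: C_1 → C_0 sends each edge [p,q] (with p < q) to q − p. For instance
  ∂bc = c − b.
This gives a 6×12 integer matrix of rank 5; reducing to Smith normal form yields diagonal entries (1,1,1,1,1).

∂_2: C_2 → C_1 acts by ∂[p,q,r] = [q,r] − [p,r] + [p,q]. For instance
  ∂ade = de − ae + ad,
  ∂bcd = cd − bd + bc.
The resulting 12×8 matrix has rank 7, and its Smith normal form has invariant factors (1,1,1,1,1,1,1).

Now H_k = ker ∂_k / im ∂_{k+1}, so:

  H_0: rank C_0 − rank ∂_1 = 6 − 5 = 1, and the invariant factors of ∂_1 are all 1, so H_0 = Z.
  H_1: rank ker ∂_1 − rank ∂_2 = (12 − 5) − 7 = 0, and the invariant factors of ∂_2 are all 1, so H_1 = 0.
  H_2: rank ker ∂_2 − rank ∂_3 = (8 − 7) − 0 = 1, and there is no ∂_3, so H_2 = Z.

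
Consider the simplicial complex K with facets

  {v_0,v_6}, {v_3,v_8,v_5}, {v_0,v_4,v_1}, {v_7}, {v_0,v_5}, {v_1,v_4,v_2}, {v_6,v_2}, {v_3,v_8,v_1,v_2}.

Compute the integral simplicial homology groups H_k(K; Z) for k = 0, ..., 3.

Take the total order v_0 < v_1 < v_2 < v_3 < v_4 < v_5 < v_6 < v_7 < v_8 on the vertex set. Then K (dimension 3) consists of the simplices:

  0-simplices (9): [v_0], [v_1], [v_2], [v_3], [v_4], [v_5], [v_6], [v_7], [v_8]
  1-simplices (15): (15 of them)
  2-simplices (7): [v_0,v_1,v_4], [v_1,v_2,v_3], [v_1,v_2,v_4], [v_1,v_2,v_8], [v_1,v_3,v_8], [v_2,v_3,v_8], [v_3,v_5,v_8]
  3-simplices (1): [v_1,v_2,v_3,v_8]

Hence C_0 ≅ Z^9, C_1 ≅ Z^15, C_2 ≅ Z^7, C_3 ≅ Z^1.

Boundary ∂_1: C_1 → C_0 maps an edge to its endpoints' difference, ∂[p,q] = q − p.
The 9×15 boundary matrix has rank 7 and Smith normal form diag(1,1,1,1,1,1,1).

Boundary ∂_2: C_2 → C_1 maps a triangle to the signed sum of its edges. For instance
  ∂[v_2,v_3,v_8] = [v_3,v_8] − [v_2,v_8] + [v_2,v_3],
  ∂[v_0,v_1,v_4] = [v_1,v_4] − [v_0,v_4] + [v_0,v_1].
The resulting 15×7 matrix has rank 6, and its Smith normal form has invariant factors (1,1,1,1,1,1).

∂_3: C_3 → C_2 sends each 3-simplex σ to the alternating sum Σ_i (−1)^i (σ with its i-th vertex removed). For instance
  ∂[v_1,v_2,v_3,v_8] = [v_2,v_3,v_8] − [v_1,v_3,v_8] + [v_1,v_2,v_8] − [v_1,v_2,v_3].
The 7×1 boundary matrix has rank 1 and Smith normal form diag(1).

From H_k ≅ ker(∂_k) / im(∂_{k+1}) we obtain:

  H_0: rank C_0 − rank ∂_1 = 9 − 7 = 2, and the invariant factors of ∂_1 are all 1, so H_0 = Z^2.
  H_1: rank ker ∂_1 − rank ∂_2 = (15 − 7) − 6 = 2, and the invariant factors of ∂_2 are all 1, so H_1 = Z^2.
  H_2: rank ker ∂_2 − rank ∂_3 = (7 − 6) − 1 = 0, and the invariant factors of ∂_3 are all 1, so H_2 = 0.
  H_3: rank ker ∂_3 − rank ∂_4 = (1 − 1) − 0 = 0, and there is no ∂_4, so H_3 = 0.

As a check, the Euler characteristic is 9 − 15 + 7 − 1 = 0, which agrees with 2 − 2 + 0 − 0 = 0.

H_0 ≅ Z^2,  H_1 ≅ Z^2,  H_2 = 0,  H_3 = 0.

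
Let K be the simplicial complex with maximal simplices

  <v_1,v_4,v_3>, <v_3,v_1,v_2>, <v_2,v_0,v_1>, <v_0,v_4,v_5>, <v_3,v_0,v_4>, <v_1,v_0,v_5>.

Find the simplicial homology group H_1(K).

Take the total order v_0 < v_1 < v_2 < v_3 < v_4 < v_5 on the vertex set. Then K (dimension 2) consists of the simplices:

  0-simplices (6): [v_0], [v_1], [v_2], [v_3], [v_4], [v_5]
  1-simplices (12): [v_0,v_1], [v_0,v_2], [v_0,v_3], [v_0,v_4], [v_0,v_5], [v_1,v_2], [v_1,v_3], [v_1,v_4], [v_1,v_5], [v_2,v_3], [v_3,v_4], [v_4,v_5]
  2-simplices (6): [v_0,v_1,v_2], [v_0,v_1,v_5], [v_0,v_3,v_4], [v_0,v_4,v_5], [v_1,v_2,v_3], [v_1,v_3,v_4]

Hence C_0 ≅ Z^6, C_1 ≅ Z^12, C_2 ≅ Z^6.

∂_1: C_1 → C_0 sends each edge [p,q] (with p < q) to q − p. For instance
  ∂[v_1,v_4] = [v_4] − [v_1].
This gives a 6×12 integer matrix of rank 5; reducing to Smith normal form yields diagonal entries (1,1,1,1,1).

∂_2: C_2 → C_1 maps a triangle to the signed sum of its edges. For instance
  ∂[v_0,v_1,v_5] = [v_1,v_5] − [v_0,v_5] + [v_0,v_1],
  ∂[v_0,v_4,v_5] = [v_4,v_5] − [v_0,v_5] + [v_0,v_4].
This gives a 12×6 integer matrix of rank 6; reducing to Smith normal form yields diagonal entries (1,1,1,1,1,1).

From H_k ≅ ker(∂_k) / im(∂_{k+1}) we obtain:

  H_1: rank ker ∂_1 − rank ∂_2 = (12 − 5) − 6 = 1, and the invariant factors of ∂_2 are all 1, so H_1 ≅ Z.

H_1 = Z.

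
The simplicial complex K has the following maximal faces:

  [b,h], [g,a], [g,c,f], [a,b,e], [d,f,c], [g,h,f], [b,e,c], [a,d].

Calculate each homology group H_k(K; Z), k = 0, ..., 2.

We work with the vertex ordering a < b < c < d < e < f < g < h. The simplices of K, each written with vertices in increasing order, are:

  0-simplices (8): a, b, c, d, e, f, g, h
  1-simplices (15): ab, ad, ae, ag, bc, be, bh, cd, ce, cf, cg, df, fg, fh, gh
  2-simplices (5): abe, bce, cdf, cfg, fgh

Hence C_0 ≅ Z^8, C_1 ≅ Z^15, C_2 ≅ Z^5.

∂_1: C_1 → C_0 sends each edge [p,q] (with p < q) to q − p. For instance
  ∂ad = d − a.
The resulting 8×15 matrix has rank 7, and its Smith normal form has invariant factors (1,1,1,1,1,1,1).

The boundary map ∂_2: C_2 → C_1 sends each 2-simplex [p,q,r] to [q,r] − [p,r] + [p,q]. For instance
  ∂cdf = df − cf + cd,
  ∂bce = ce − be + bc.
This gives a 15×5 integer matrix of rank 5; reducing to Smith normal form yields diagonal entries (1,1,1,1,1).

From H_k ≅ ker(∂_k) / im(∂_{k+1}) we obtain:

  H_0: rank C_0 − rank ∂_1 = 8 − 7 = 1, and the invariant factors of ∂_1 are all 1, so H_0 ≅ Z.
  H_1: rank ker ∂_1 − rank ∂_2 = (15 − 7) − 5 = 3, and the invariant factors of ∂_2 are all 1, so H_1 ≅ Z^3.
  H_2: rank ker ∂_2 − rank ∂_3 = (5 − 5) − 0 = 0, and there is no ∂_3, so H_2 ≅ 0.

As a check, the Euler characteristic is 8 − 15 + 5 = -2, which agrees with 1 − 3 + 0 = -2.

H_0 ≅ Z,  H_1 ≅ Z^3,  H_2 = 0.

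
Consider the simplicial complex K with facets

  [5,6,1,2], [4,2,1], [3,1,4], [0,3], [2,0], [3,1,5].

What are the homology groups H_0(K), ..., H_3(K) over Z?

We work with the vertex ordering 0 < 1 < 2 < 3 < 4 < 5 < 6. The simplices of K, each written with vertices in increasing order, are:

  0-simplices (7): [0], [1], [2], [3], [4], [5], [6]
  1-simplices (13): [0,2], [0,3], [1,2], [1,3], [1,4], [1,5], [1,6], [2,4], [2,5], [2,6], [3,4], [3,5], [5,6]
  2-simplices (7): [1,2,4], [1,2,5], [1,2,6], [1,3,4], [1,3,5], [1,5,6], [2,5,6]
  3-simplices (1): [1,2,5,6]

Hence C_0 ≅ Z^7, C_1 ≅ Z^13, C_2 ≅ Z^7, C_3 ≅ Z^1.

The boundary map ∂_1: C_1 → C_0 is given by ∂[p,q] = [q] − [p].
This gives a 7×13 integer matrix of rank 6; reducing to Smith normal form yields diagonal entries (1,1,1,1,1,1).

The boundary map ∂_2: C_2 → C_1 sends each 2-simplex [p,q,r] to [q,r] − [p,r] + [p,q]. For instance
  ∂[1,2,5] = [2,5] − [1,5] + [1,2],
  ∂[1,3,5] = [3,5] − [1,5] + [1,3].
This gives a 13×7 integer matrix of rank 6; reducing to Smith normal form yields diagonal entries (1,1,1,1,1,1).

The boundary map ∂_3: C_3 → C_2 sends each 3-simplex σ to the alternating sum Σ_i (−1)^i (σ with its i-th vertex removed). For instance
  ∂[1,2,5,6] = [2,5,6] − [1,5,6] + [1,2,6] − [1,2,5].
The resulting 7×1 matrix has rank 1, and its Smith normal form has invariant factors (1).

Computing H_k = (kernel of ∂_k) / (image of ∂_{k+1}):

  H_0: rank C_0 − rank ∂_1 = 7 − 6 = 1, and the invariant factors of ∂_1 are all 1, so H_0 = Z.
  H_1: rank ker ∂_1 − rank ∂_2 = (13 − 6) − 6 = 1, and the invariant factors of ∂_2 are all 1, so H_1 = Z.
  H_2: rank ker ∂_2 − rank ∂_3 = (7 − 6) − 1 = 0, and the invariant factors of ∂_3 are all 1, so H_2 = 0.
  H_3: rank ker ∂_3 − rank ∂_4 = (1 − 1) − 0 = 0, and there is no ∂_4, so H_3 = 0.

As a check, the Euler characteristic is 7 − 13 + 7 − 1 = 0, which agrees with 1 − 1 + 0 − 0 = 0.

H_0 = Z,  H_1 = Z,  H_2 = 0,  H_3 = 0.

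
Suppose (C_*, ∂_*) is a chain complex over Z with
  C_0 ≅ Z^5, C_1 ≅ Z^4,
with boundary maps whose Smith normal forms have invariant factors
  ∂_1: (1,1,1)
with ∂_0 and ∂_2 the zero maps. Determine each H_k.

H_0: b_0 = 5 − 0 − 3 = 2; torsion from ∂_1 factors > 1: none. So H_0 = Z^2.
H_1: b_1 = 4 − 3 − 0 = 1; torsion from ∂_2 factors > 1: none. So H_1 = Z.

H_0 = Z^2,  H_1 = Z.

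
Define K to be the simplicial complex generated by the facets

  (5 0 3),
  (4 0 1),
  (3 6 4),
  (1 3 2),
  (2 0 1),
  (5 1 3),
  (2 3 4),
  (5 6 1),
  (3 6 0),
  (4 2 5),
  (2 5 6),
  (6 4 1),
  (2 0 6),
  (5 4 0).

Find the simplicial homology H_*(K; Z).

We work with the vertex ordering 0 < 1 < 2 < 3 < 4 < 5 < 6. The simplices of K, each written with vertices in increasing order, are:

  0-simplices (7): [0], [1], [2], [3], [4], [5], [6]
  1-simplices (21): [0,1], [0,2], [0,3], [0,4], [0,5], [0,6], [1,2], [1,3], [1,4], [1,5], [1,6], [2,3], [2,4], [2,5], [2,6], [3,4], [3,5], [3,6], [4,5], [4,6], [5,6]
  2-simplices (14): [0,1,2], [0,1,4], [0,2,6], [0,3,5], [0,3,6], [0,4,5], [1,2,3], [1,3,5], [1,4,6], [1,5,6], [2,3,4], [2,4,5], [2,5,6], [3,4,6]

so the chain groups are C_0 ≅ Z^7, C_1 ≅ Z^21, C_2 ≅ Z^14.

Boundary ∂_1: C_1 → C_0 is given by ∂[p,q] = [q] − [p].
As a 7×21 matrix over Z this has rank 6, with invariant factors (1,1,1,1,1,1).

The boundary map ∂_2: C_2 → C_1 sends each 2-simplex [p,q,r] to [q,r] − [p,r] + [p,q]. For instance
  ∂[0,3,5] = [3,5] − [0,5] + [0,3],
  ∂[0,1,2] = [1,2] − [0,2] + [0,1].
The 21×14 boundary matrix has rank 13 and Smith normal form diag(1,1,1,1,1,1,1,1,1,1,1,1,1).

From H_k ≅ ker(∂_k) / im(∂_{k+1}) we obtain:

  H_0: rank C_0 − rank ∂_1 = 7 − 6 = 1, and the invariant factors of ∂_1 are all 1, so H_0 ≅ Z.
  H_1: rank ker ∂_1 − rank ∂_2 = (21 − 6) − 13 = 2, and the invariant factors of ∂_2 are all 1, so H_1 ≅ Z^2.
  H_2: rank ker ∂_2 − rank ∂_3 = (14 − 13) − 0 = 1, and there is no ∂_3, so H_2 ≅ Z.

H_0 = Z,  H_1 = Z^2,  H_2 = Z.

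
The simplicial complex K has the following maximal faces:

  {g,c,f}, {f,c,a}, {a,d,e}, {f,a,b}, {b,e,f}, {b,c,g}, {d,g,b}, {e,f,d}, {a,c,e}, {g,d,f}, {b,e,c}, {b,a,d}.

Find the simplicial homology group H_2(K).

H_2 ≅ 0.

Order the vertices as a < b < c < d < e < f < g. Listing each simplex with vertices in this order, K has dimension 2 with simplices:

  0-simplices (7): a, b, c, d, e, f, g
  1-simplices (18): ab, ac, ad, ae, af, bc, bd, be, bf, bg, ce, cf, cg, de, df, dg, ef, fg
  2-simplices (12): abd, abf, ace, acf, ade, bce, bcg, bdg, bef, cfg, def, dfg

giving chain groups C_0 ≅ Z^7, C_1 ≅ Z^18, C_2 ≅ Z^12.

∂_1: C_1 → C_0 sends each edge [p,q] (with p < q) to q − p.
The 7×18 boundary matrix has rank 6 and Smith normal form diag(1,1,1,1,1,1).

Boundary ∂_2: C_2 → C_1 acts by ∂[p,q,r] = [q,r] − [p,r] + [p,q]. For instance
  ∂dfg = fg − dg + df,
  ∂cfg = fg − cg + cf.
The resulting 18×12 matrix has rank 12, and its Smith normal form has invariant factors (1,1,1,1,1,1,1,1,1,1,1,2).

From H_k ≅ ker(∂_k) / im(∂_{k+1}) we obtain:

  H_2: rank ker ∂_2 − rank ∂_3 = (12 − 12) − 0 = 0, and there is no ∂_3, so H_2 ≅ 0.

(K is a triangulation of the real projective plane RP^2.)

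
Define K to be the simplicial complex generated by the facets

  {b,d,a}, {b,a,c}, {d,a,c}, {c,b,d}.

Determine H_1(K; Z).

H_1 = 0.

K has 4 vertices, 6 edges, 4 triangles.
rank ∂_1 = 3, rank ∂_2 = 3 ⇒ b_1 = 6 − 3 − 3 = 0; all invariant factors of ∂_2 are 1 so no torsion. So H_1 = 0.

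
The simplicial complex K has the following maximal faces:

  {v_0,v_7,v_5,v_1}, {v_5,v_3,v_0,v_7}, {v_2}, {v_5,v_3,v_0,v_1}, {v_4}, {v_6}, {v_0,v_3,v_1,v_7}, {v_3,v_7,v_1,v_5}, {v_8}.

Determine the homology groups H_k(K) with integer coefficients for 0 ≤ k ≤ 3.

K has 9 vertices, 10 edges, 10 triangles, 5 3-simplices.
rank ∂_0 = 0, rank ∂_1 = 4 ⇒ b_0 = 9 − 0 − 4 = 5; all invariant factors of ∂_1 are 1 so no torsion. So H_0 ≅ Z^5.
rank ∂_1 = 4, rank ∂_2 = 6 ⇒ b_1 = 10 − 4 − 6 = 0; all invariant factors of ∂_2 are 1 so no torsion. So H_1 ≅ 0.
rank ∂_2 = 6, rank ∂_3 = 4 ⇒ b_2 = 10 − 6 − 4 = 0; all invariant factors of ∂_3 are 1 so no torsion. So H_2 ≅ 0.
rank ∂_3 = 4, rank ∂_4 = 0 ⇒ b_3 = 5 − 4 − 0 = 1. So H_3 ≅ Z.

H_0 = Z^5,  H_1 = 0,  H_2 = 0,  H_3 = Z.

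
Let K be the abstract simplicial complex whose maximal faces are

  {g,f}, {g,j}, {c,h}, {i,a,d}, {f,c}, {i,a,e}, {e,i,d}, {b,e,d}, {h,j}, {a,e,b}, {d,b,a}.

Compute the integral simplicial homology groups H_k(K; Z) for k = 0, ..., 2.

H_0 = Z^2,  H_1 = Z,  H_2 = Z.

We work with the vertex ordering a < b < c < d < e < f < g < h < i < j. The simplices of K, each written with vertices in increasing order, are:

  0-simplices (10): a, b, c, d, e, f, g, h, i, j
  1-simplices (14): ab, ad, ae, ai, bd, be, cf, ch, de, di, ei, fg, gj, hj
  2-simplices (6): abd, abe, adi, aei, bde, dei

giving chain groups C_0 ≅ Z^10, C_1 ≅ Z^14, C_2 ≅ Z^6.

The boundary map ∂_1: C_1 → C_0 maps an edge to its endpoints' difference, ∂[p,q] = q − p. For instance
  ∂di = i − d.
The 10×14 boundary matrix has rank 8 and Smith normal form diag(1,1,1,1,1,1,1,1).

Boundary ∂_2: C_2 → C_1 acts by ∂[p,q,r] = [q,r] − [p,r] + [p,q]. For instance
  ∂abd = bd − ad + ab,
  ∂abe = be − ae + ab.
The resulting 14×6 matrix has rank 5, and its Smith normal form has invariant factors (1,1,1,1,1).

Now H_k = ker ∂_k / im ∂_{k+1}, so:

  H_0: rank C_0 − rank ∂_1 = 10 − 8 = 2, and the invariant factors of ∂_1 are all 1, so H_0 = Z^2.
  H_1: rank ker ∂_1 − rank ∂_2 = (14 − 8) − 5 = 1, and the invariant factors of ∂_2 are all 1, so H_1 = Z.
  H_2: rank ker ∂_2 − rank ∂_3 = (6 − 5) − 0 = 1, and there is no ∂_3, so H_2 = Z.

As a check, the Euler characteristic is 10 − 14 + 6 = 2, which agrees with 2 − 1 + 1 = 2.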